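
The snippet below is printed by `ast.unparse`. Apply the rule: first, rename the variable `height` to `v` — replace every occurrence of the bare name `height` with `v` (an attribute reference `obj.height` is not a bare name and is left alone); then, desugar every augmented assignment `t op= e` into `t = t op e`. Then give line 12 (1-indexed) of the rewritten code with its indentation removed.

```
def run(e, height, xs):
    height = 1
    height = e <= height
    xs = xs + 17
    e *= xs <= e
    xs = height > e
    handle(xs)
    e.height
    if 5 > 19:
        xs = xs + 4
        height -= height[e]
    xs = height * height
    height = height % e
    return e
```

xs = v * v

Transformed code:
def run(e, v, xs):
    v = 1
    v = e <= v
    xs = xs + 17
    e = e * (xs <= e)
    xs = v > e
    handle(xs)
    e.height
    if 5 > 19:
        xs = xs + 4
        v = v - v[e]
    xs = v * v
    v = v % e
    return e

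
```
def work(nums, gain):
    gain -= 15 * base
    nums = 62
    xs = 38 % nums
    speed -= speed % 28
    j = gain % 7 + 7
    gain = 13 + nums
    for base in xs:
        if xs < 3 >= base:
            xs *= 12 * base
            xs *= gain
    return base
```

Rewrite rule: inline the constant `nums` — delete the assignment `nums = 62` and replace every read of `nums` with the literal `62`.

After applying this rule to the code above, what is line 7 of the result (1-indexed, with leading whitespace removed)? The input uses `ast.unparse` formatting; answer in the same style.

for base in xs:

Transformed code:
def work(nums, gain):
    gain -= 15 * base
    xs = 38 % 62
    speed -= speed % 28
    j = gain % 7 + 7
    gain = 13 + 62
    for base in xs:
        if xs < 3 >= base:
            xs *= 12 * base
            xs *= gain
    return base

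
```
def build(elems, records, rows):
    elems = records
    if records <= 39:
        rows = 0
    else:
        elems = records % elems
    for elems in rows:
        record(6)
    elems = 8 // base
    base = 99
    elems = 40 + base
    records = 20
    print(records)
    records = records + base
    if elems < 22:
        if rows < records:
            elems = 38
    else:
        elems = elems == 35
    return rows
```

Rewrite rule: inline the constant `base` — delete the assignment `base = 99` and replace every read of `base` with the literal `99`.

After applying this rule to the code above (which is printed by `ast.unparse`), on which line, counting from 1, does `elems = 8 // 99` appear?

9

Transformed code:
def build(elems, records, rows):
    elems = records
    if records <= 39:
        rows = 0
    else:
        elems = records % elems
    for elems in rows:
        record(6)
    elems = 8 // 99
    elems = 40 + 99
    records = 20
    print(records)
    records = records + 99
    if elems < 22:
        if rows < records:
            elems = 38
    else:
        elems = elems == 35
    return rows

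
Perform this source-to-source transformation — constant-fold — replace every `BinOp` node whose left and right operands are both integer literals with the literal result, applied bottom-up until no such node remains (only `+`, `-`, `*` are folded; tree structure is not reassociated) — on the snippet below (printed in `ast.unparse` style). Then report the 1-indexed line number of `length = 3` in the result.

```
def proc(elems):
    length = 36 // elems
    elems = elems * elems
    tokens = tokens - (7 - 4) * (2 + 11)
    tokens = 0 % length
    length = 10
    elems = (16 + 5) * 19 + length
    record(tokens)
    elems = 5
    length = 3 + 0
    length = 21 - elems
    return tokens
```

10

Transformed code:
def proc(elems):
    length = 36 // elems
    elems = elems * elems
    tokens = tokens - 39
    tokens = 0 % length
    length = 10
    elems = 399 + length
    record(tokens)
    elems = 5
    length = 3
    length = 21 - elems
    return tokens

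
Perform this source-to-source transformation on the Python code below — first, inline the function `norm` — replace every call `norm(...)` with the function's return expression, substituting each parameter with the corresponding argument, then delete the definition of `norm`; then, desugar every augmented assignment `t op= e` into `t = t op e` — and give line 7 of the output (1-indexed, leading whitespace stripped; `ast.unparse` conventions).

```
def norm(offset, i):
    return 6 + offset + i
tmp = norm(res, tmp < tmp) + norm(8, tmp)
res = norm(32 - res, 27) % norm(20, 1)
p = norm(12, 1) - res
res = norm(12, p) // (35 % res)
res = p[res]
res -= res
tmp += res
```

Transformed code:
tmp = 6 + res + (tmp < tmp) + (6 + 8 + tmp)
res = (6 + (32 - res) + 27) % (6 + 20 + 1)
p = 6 + 12 + 1 - res
res = (6 + 12 + p) // (35 % res)
res = p[res]
res = res - res
tmp = tmp + res

tmp = tmp + res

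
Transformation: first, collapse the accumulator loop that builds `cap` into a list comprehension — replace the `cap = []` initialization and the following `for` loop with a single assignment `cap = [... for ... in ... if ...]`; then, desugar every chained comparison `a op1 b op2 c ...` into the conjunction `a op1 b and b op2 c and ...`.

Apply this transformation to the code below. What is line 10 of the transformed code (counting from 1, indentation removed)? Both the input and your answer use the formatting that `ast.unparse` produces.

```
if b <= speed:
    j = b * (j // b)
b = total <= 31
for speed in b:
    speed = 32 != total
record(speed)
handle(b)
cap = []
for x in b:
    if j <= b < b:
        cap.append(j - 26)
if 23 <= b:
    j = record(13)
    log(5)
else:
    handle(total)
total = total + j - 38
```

j = record(13)

Transformed code:
if b <= speed:
    j = b * (j // b)
b = total <= 31
for speed in b:
    speed = 32 != total
record(speed)
handle(b)
cap = [j - 26 for x in b if j <= b and b < b]
if 23 <= b:
    j = record(13)
    log(5)
else:
    handle(total)
total = total + j - 38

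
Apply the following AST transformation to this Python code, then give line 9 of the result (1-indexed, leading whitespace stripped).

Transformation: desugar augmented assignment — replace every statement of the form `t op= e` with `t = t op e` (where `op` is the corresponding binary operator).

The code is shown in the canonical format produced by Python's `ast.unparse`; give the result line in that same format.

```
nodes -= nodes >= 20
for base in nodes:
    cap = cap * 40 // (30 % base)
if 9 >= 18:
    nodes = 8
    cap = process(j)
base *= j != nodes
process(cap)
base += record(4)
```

Transformed code:
nodes = nodes - (nodes >= 20)
for base in nodes:
    cap = cap * 40 // (30 % base)
if 9 >= 18:
    nodes = 8
    cap = process(j)
base = base * (j != nodes)
process(cap)
base = base + record(4)

base = base + record(4)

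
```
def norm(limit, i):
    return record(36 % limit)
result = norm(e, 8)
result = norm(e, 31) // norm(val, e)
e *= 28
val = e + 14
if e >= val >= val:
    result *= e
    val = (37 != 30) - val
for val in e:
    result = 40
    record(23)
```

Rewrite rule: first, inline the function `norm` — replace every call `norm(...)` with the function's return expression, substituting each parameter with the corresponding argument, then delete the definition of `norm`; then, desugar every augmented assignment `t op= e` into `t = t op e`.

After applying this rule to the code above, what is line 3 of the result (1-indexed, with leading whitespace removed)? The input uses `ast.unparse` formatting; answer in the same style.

Transformed code:
result = record(36 % e)
result = record(36 % e) // record(36 % val)
e = e * 28
val = e + 14
if e >= val >= val:
    result = result * e
    val = (37 != 30) - val
for val in e:
    result = 40
    record(23)

e = e * 28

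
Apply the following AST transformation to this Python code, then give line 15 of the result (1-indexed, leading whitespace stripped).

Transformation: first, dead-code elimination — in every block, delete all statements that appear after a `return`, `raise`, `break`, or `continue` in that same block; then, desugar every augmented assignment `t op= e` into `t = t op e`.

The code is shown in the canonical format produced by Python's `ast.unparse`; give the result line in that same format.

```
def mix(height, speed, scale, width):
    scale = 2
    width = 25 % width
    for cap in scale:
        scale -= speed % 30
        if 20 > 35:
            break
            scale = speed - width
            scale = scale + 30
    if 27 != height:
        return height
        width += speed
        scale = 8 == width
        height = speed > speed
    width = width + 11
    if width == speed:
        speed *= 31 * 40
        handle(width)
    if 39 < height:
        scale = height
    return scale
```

scale = height

Transformed code:
def mix(height, speed, scale, width):
    scale = 2
    width = 25 % width
    for cap in scale:
        scale = scale - speed % 30
        if 20 > 35:
            break
    if 27 != height:
        return height
    width = width + 11
    if width == speed:
        speed = speed * (31 * 40)
        handle(width)
    if 39 < height:
        scale = height
    return scale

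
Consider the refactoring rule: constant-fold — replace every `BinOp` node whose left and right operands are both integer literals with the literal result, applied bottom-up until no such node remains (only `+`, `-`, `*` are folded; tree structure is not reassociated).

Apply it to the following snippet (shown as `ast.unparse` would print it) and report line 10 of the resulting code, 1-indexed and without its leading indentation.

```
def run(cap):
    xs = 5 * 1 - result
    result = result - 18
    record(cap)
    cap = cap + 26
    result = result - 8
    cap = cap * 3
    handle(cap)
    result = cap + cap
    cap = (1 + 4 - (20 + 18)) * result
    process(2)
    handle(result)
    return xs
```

Transformed code:
def run(cap):
    xs = 5 - result
    result = result - 18
    record(cap)
    cap = cap + 26
    result = result - 8
    cap = cap * 3
    handle(cap)
    result = cap + cap
    cap = -33 * result
    process(2)
    handle(result)
    return xs

cap = -33 * result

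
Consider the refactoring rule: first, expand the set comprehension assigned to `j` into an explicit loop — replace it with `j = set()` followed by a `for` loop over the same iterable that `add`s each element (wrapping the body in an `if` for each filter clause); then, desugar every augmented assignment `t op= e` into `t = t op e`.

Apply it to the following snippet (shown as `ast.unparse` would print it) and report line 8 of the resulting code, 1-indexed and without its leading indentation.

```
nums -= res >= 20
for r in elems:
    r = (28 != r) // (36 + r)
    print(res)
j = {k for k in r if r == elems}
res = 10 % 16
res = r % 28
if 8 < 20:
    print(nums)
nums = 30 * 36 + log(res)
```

j.add(k)

Transformed code:
nums = nums - (res >= 20)
for r in elems:
    r = (28 != r) // (36 + r)
    print(res)
j = set()
for k in r:
    if r == elems:
        j.add(k)
res = 10 % 16
res = r % 28
if 8 < 20:
    print(nums)
nums = 30 * 36 + log(res)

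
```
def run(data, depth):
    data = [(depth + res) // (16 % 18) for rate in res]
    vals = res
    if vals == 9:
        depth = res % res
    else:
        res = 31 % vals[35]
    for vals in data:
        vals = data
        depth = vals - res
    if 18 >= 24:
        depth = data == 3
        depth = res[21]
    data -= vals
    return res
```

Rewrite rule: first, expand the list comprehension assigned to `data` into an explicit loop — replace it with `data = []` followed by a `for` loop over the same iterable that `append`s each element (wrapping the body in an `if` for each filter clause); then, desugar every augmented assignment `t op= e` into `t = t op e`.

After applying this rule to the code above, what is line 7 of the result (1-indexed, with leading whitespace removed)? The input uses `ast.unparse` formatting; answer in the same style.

depth = res % res

Transformed code:
def run(data, depth):
    data = []
    for rate in res:
        data.append((depth + res) // (16 % 18))
    vals = res
    if vals == 9:
        depth = res % res
    else:
        res = 31 % vals[35]
    for vals in data:
        vals = data
        depth = vals - res
    if 18 >= 24:
        depth = data == 3
        depth = res[21]
    data = data - vals
    return res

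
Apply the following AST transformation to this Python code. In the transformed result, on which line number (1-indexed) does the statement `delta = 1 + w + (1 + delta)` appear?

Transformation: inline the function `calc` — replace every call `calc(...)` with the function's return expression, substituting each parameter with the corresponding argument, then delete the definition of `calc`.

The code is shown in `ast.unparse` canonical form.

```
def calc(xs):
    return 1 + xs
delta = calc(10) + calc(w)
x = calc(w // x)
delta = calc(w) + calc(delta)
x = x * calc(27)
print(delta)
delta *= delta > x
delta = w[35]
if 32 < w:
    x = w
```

Transformed code:
delta = 1 + 10 + (1 + w)
x = 1 + w // x
delta = 1 + w + (1 + delta)
x = x * (1 + 27)
print(delta)
delta *= delta > x
delta = w[35]
if 32 < w:
    x = w

3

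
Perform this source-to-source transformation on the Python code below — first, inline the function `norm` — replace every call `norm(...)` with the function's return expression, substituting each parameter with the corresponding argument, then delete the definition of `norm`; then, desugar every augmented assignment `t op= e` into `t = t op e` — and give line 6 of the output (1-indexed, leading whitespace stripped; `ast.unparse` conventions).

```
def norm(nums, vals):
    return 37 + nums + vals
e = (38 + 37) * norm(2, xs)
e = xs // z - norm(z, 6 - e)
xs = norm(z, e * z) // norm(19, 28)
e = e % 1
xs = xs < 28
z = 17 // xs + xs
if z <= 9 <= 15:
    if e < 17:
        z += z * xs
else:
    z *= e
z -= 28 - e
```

z = 17 // xs + xs

Transformed code:
e = (38 + 37) * (37 + 2 + xs)
e = xs // z - (37 + z + (6 - e))
xs = (37 + z + e * z) // (37 + 19 + 28)
e = e % 1
xs = xs < 28
z = 17 // xs + xs
if z <= 9 <= 15:
    if e < 17:
        z = z + z * xs
else:
    z = z * e
z = z - (28 - e)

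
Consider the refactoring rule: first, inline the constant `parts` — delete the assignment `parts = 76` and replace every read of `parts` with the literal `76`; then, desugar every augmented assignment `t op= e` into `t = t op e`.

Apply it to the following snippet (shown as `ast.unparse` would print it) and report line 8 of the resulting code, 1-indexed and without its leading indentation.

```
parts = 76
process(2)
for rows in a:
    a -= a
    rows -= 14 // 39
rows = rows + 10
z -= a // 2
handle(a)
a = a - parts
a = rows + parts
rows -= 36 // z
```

Transformed code:
process(2)
for rows in a:
    a = a - a
    rows = rows - 14 // 39
rows = rows + 10
z = z - a // 2
handle(a)
a = a - 76
a = rows + 76
rows = rows - 36 // z

a = a - 76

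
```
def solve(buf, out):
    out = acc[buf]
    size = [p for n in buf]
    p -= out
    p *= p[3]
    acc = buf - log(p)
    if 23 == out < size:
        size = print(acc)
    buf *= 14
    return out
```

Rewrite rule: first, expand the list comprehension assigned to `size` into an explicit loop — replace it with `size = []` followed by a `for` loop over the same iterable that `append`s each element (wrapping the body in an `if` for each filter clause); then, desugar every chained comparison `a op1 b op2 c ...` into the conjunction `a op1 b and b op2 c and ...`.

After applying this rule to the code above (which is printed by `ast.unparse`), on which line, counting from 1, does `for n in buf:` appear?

Transformed code:
def solve(buf, out):
    out = acc[buf]
    size = []
    for n in buf:
        size.append(p)
    p -= out
    p *= p[3]
    acc = buf - log(p)
    if 23 == out and out < size:
        size = print(acc)
    buf *= 14
    return out

4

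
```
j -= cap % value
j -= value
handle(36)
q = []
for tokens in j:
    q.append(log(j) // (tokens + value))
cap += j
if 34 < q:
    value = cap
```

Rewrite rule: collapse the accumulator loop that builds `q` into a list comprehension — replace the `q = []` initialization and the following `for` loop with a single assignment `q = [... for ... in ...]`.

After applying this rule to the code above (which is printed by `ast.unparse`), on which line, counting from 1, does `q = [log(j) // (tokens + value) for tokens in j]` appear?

Transformed code:
j -= cap % value
j -= value
handle(36)
q = [log(j) // (tokens + value) for tokens in j]
cap += j
if 34 < q:
    value = cap

4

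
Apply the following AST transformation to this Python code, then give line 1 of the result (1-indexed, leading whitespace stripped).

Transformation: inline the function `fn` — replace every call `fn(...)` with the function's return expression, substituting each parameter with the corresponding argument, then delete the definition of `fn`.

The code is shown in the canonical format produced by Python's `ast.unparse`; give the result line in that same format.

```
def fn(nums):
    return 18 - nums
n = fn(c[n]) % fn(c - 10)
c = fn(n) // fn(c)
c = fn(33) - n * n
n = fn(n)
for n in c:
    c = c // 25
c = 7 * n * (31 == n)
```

n = (18 - c[n]) % (18 - (c - 10))

Transformed code:
n = (18 - c[n]) % (18 - (c - 10))
c = (18 - n) // (18 - c)
c = 18 - 33 - n * n
n = 18 - n
for n in c:
    c = c // 25
c = 7 * n * (31 == n)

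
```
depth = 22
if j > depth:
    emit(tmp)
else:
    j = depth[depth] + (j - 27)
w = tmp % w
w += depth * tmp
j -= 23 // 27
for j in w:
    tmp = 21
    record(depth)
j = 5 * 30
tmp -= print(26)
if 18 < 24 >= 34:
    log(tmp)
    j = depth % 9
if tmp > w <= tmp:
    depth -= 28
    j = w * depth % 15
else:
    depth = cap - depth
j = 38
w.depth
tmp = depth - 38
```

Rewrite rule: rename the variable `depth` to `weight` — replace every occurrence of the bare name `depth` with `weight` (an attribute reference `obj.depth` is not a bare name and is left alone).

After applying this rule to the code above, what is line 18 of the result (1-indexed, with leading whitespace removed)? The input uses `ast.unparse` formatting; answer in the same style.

weight -= 28

Transformed code:
weight = 22
if j > weight:
    emit(tmp)
else:
    j = weight[weight] + (j - 27)
w = tmp % w
w += weight * tmp
j -= 23 // 27
for j in w:
    tmp = 21
    record(weight)
j = 5 * 30
tmp -= print(26)
if 18 < 24 >= 34:
    log(tmp)
    j = weight % 9
if tmp > w <= tmp:
    weight -= 28
    j = w * weight % 15
else:
    weight = cap - weight
j = 38
w.depth
tmp = weight - 38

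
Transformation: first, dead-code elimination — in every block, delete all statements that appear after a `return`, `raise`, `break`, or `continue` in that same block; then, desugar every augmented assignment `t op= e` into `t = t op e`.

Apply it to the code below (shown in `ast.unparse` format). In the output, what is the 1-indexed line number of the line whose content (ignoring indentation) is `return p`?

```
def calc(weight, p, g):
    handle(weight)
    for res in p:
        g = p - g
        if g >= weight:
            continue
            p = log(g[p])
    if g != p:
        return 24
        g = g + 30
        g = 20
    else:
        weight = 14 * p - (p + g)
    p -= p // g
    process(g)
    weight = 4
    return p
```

14

Transformed code:
def calc(weight, p, g):
    handle(weight)
    for res in p:
        g = p - g
        if g >= weight:
            continue
    if g != p:
        return 24
    else:
        weight = 14 * p - (p + g)
    p = p - p // g
    process(g)
    weight = 4
    return p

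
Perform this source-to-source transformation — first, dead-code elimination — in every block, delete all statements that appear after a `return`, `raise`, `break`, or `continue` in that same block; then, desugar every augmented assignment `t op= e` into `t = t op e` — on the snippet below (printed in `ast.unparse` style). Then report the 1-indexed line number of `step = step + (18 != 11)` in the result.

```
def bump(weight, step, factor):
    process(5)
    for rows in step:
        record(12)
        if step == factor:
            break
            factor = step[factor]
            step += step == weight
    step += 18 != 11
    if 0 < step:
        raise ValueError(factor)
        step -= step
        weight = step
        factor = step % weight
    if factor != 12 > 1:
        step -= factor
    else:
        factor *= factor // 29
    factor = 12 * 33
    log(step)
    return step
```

7

Transformed code:
def bump(weight, step, factor):
    process(5)
    for rows in step:
        record(12)
        if step == factor:
            break
    step = step + (18 != 11)
    if 0 < step:
        raise ValueError(factor)
    if factor != 12 > 1:
        step = step - factor
    else:
        factor = factor * (factor // 29)
    factor = 12 * 33
    log(step)
    return step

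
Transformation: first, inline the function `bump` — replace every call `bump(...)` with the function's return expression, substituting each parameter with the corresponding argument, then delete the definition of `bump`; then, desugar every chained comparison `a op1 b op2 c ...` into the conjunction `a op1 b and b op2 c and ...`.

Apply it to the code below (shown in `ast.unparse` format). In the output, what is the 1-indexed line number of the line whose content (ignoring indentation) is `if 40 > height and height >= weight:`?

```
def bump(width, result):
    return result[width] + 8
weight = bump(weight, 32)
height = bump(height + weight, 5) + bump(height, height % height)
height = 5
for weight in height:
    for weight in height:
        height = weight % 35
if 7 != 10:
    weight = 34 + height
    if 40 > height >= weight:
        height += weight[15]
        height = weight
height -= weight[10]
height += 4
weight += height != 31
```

9

Transformed code:
weight = 32[weight] + 8
height = 5[height + weight] + 8 + ((height % height)[height] + 8)
height = 5
for weight in height:
    for weight in height:
        height = weight % 35
if 7 != 10:
    weight = 34 + height
    if 40 > height and height >= weight:
        height += weight[15]
        height = weight
height -= weight[10]
height += 4
weight += height != 31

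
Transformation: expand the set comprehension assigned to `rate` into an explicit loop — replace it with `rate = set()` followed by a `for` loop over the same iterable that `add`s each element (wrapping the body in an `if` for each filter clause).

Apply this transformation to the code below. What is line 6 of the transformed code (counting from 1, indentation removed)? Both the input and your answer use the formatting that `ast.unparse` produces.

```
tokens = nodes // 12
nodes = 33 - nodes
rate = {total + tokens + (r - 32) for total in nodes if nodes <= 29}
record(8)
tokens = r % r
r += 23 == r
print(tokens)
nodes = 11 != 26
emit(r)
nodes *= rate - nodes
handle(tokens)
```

Transformed code:
tokens = nodes // 12
nodes = 33 - nodes
rate = set()
for total in nodes:
    if nodes <= 29:
        rate.add(total + tokens + (r - 32))
record(8)
tokens = r % r
r += 23 == r
print(tokens)
nodes = 11 != 26
emit(r)
nodes *= rate - nodes
handle(tokens)

rate.add(total + tokens + (r - 32))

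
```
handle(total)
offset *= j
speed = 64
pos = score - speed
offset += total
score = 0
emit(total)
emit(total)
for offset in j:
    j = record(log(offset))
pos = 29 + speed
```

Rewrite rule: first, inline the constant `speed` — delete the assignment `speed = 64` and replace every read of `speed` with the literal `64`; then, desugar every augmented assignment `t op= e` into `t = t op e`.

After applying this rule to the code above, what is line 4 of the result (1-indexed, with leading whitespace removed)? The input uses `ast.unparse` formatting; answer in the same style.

Transformed code:
handle(total)
offset = offset * j
pos = score - 64
offset = offset + total
score = 0
emit(total)
emit(total)
for offset in j:
    j = record(log(offset))
pos = 29 + 64

offset = offset + total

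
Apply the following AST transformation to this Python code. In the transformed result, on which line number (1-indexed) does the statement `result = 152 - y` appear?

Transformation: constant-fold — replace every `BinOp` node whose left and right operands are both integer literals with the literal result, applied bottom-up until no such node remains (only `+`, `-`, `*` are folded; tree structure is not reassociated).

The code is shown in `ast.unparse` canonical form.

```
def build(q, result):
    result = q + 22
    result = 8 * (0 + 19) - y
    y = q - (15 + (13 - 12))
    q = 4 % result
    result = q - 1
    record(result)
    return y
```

Transformed code:
def build(q, result):
    result = q + 22
    result = 152 - y
    y = q - 16
    q = 4 % result
    result = q - 1
    record(result)
    return y

3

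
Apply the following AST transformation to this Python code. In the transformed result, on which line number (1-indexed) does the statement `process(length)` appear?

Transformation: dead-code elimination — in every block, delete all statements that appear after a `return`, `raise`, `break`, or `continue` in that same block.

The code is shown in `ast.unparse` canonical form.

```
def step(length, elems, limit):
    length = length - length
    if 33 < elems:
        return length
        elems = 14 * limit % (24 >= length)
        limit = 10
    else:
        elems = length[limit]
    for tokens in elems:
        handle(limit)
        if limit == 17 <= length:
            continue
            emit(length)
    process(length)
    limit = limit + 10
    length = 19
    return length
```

11

Transformed code:
def step(length, elems, limit):
    length = length - length
    if 33 < elems:
        return length
    else:
        elems = length[limit]
    for tokens in elems:
        handle(limit)
        if limit == 17 <= length:
            continue
    process(length)
    limit = limit + 10
    length = 19
    return length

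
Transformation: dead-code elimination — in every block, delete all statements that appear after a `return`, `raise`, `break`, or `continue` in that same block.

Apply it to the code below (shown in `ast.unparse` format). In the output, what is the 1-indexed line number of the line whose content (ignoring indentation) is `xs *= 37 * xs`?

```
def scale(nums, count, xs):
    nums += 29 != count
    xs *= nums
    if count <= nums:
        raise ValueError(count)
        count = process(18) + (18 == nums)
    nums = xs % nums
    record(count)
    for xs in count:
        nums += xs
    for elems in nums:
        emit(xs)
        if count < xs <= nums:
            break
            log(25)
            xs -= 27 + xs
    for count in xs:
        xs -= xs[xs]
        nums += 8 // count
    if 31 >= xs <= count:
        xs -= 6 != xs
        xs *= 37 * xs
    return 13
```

Transformed code:
def scale(nums, count, xs):
    nums += 29 != count
    xs *= nums
    if count <= nums:
        raise ValueError(count)
    nums = xs % nums
    record(count)
    for xs in count:
        nums += xs
    for elems in nums:
        emit(xs)
        if count < xs <= nums:
            break
    for count in xs:
        xs -= xs[xs]
        nums += 8 // count
    if 31 >= xs <= count:
        xs -= 6 != xs
        xs *= 37 * xs
    return 13

19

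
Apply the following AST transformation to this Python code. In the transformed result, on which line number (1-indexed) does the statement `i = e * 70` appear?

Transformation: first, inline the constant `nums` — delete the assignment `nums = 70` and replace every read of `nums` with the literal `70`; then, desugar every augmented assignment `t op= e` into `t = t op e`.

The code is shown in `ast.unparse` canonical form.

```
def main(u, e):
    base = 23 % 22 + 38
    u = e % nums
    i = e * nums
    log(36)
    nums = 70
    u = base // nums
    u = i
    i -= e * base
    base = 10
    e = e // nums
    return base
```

Transformed code:
def main(u, e):
    base = 23 % 22 + 38
    u = e % 70
    i = e * 70
    log(36)
    u = base // 70
    u = i
    i = i - e * base
    base = 10
    e = e // 70
    return base

4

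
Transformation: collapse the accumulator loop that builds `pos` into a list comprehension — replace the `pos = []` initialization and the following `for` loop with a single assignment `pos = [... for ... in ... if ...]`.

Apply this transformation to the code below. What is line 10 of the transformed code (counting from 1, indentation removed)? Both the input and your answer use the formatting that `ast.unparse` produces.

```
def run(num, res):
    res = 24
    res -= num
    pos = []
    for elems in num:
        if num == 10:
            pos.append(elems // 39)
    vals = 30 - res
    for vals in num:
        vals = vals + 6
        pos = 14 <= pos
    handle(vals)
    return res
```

Transformed code:
def run(num, res):
    res = 24
    res -= num
    pos = [elems // 39 for elems in num if num == 10]
    vals = 30 - res
    for vals in num:
        vals = vals + 6
        pos = 14 <= pos
    handle(vals)
    return res

return res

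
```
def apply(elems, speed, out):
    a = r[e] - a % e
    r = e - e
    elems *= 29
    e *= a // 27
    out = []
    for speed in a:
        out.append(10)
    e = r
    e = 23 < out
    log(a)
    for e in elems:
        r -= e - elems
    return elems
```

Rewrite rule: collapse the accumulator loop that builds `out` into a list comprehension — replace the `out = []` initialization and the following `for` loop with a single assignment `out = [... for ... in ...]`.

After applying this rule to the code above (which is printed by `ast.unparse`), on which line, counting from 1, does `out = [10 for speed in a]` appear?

Transformed code:
def apply(elems, speed, out):
    a = r[e] - a % e
    r = e - e
    elems *= 29
    e *= a // 27
    out = [10 for speed in a]
    e = r
    e = 23 < out
    log(a)
    for e in elems:
        r -= e - elems
    return elems

6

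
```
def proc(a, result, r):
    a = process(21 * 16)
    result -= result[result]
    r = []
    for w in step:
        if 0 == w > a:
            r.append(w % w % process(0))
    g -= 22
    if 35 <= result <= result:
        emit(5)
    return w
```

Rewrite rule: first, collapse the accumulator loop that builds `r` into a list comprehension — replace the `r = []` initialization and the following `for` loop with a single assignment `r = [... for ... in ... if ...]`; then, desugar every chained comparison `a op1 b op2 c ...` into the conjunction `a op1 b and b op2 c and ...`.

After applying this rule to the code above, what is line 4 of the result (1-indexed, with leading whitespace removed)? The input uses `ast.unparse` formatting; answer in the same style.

Transformed code:
def proc(a, result, r):
    a = process(21 * 16)
    result -= result[result]
    r = [w % w % process(0) for w in step if 0 == w and w > a]
    g -= 22
    if 35 <= result and result <= result:
        emit(5)
    return w

r = [w % w % process(0) for w in step if 0 == w and w > a]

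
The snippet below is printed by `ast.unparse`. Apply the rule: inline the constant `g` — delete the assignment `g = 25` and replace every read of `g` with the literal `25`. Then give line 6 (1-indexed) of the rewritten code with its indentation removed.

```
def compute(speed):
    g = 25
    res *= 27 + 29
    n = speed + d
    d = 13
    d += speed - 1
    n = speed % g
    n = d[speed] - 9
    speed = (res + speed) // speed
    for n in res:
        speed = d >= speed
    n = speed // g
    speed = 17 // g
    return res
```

n = speed % 25

Transformed code:
def compute(speed):
    res *= 27 + 29
    n = speed + d
    d = 13
    d += speed - 1
    n = speed % 25
    n = d[speed] - 9
    speed = (res + speed) // speed
    for n in res:
        speed = d >= speed
    n = speed // 25
    speed = 17 // 25
    return res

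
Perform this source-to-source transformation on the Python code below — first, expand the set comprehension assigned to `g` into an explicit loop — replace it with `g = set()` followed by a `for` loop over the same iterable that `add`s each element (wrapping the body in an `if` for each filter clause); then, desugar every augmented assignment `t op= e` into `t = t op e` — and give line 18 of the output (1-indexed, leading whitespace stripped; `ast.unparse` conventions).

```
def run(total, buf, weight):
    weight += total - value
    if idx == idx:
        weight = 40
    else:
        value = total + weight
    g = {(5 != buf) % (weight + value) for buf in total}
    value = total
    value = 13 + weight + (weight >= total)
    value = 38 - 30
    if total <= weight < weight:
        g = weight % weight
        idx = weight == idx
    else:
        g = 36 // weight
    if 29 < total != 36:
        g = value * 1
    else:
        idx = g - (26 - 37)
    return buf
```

if 29 < total != 36:

Transformed code:
def run(total, buf, weight):
    weight = weight + (total - value)
    if idx == idx:
        weight = 40
    else:
        value = total + weight
    g = set()
    for buf in total:
        g.add((5 != buf) % (weight + value))
    value = total
    value = 13 + weight + (weight >= total)
    value = 38 - 30
    if total <= weight < weight:
        g = weight % weight
        idx = weight == idx
    else:
        g = 36 // weight
    if 29 < total != 36:
        g = value * 1
    else:
        idx = g - (26 - 37)
    return buf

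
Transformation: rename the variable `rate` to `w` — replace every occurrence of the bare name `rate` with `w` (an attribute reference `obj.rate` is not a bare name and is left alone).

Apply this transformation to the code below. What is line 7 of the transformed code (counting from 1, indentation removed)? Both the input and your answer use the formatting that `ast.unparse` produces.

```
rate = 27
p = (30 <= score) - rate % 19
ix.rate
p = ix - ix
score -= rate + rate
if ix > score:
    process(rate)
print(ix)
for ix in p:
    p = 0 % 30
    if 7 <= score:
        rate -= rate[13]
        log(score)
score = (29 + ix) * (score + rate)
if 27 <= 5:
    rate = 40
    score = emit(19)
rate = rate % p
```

Transformed code:
w = 27
p = (30 <= score) - w % 19
ix.rate
p = ix - ix
score -= w + w
if ix > score:
    process(w)
print(ix)
for ix in p:
    p = 0 % 30
    if 7 <= score:
        w -= w[13]
        log(score)
score = (29 + ix) * (score + w)
if 27 <= 5:
    w = 40
    score = emit(19)
w = w % p

process(w)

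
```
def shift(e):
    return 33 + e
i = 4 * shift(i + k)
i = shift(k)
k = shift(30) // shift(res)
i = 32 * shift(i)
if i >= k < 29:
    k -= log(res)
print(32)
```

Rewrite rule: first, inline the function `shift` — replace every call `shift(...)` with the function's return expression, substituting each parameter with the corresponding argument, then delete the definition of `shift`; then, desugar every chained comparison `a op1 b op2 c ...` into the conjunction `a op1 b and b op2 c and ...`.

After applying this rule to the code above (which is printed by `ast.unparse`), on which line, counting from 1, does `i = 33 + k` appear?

Transformed code:
i = 4 * (33 + (i + k))
i = 33 + k
k = (33 + 30) // (33 + res)
i = 32 * (33 + i)
if i >= k and k < 29:
    k -= log(res)
print(32)

2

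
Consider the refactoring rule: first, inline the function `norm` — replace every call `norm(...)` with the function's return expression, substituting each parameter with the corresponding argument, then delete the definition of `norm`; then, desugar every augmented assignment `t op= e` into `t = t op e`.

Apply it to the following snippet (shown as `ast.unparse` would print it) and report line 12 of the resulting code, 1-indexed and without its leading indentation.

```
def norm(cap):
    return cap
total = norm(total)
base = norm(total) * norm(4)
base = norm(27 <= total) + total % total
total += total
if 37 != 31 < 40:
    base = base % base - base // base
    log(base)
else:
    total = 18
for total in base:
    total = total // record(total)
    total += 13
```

Transformed code:
total = total
base = total * 4
base = (27 <= total) + total % total
total = total + total
if 37 != 31 < 40:
    base = base % base - base // base
    log(base)
else:
    total = 18
for total in base:
    total = total // record(total)
    total = total + 13

total = total + 13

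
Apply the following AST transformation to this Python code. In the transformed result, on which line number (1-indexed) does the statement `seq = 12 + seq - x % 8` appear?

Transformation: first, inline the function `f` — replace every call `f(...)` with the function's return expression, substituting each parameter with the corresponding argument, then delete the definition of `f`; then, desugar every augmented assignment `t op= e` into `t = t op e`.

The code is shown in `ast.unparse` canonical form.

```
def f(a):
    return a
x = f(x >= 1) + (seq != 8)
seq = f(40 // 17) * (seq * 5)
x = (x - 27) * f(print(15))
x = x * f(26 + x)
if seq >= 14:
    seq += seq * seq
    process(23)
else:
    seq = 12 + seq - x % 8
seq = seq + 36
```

9

Transformed code:
x = (x >= 1) + (seq != 8)
seq = 40 // 17 * (seq * 5)
x = (x - 27) * print(15)
x = x * (26 + x)
if seq >= 14:
    seq = seq + seq * seq
    process(23)
else:
    seq = 12 + seq - x % 8
seq = seq + 36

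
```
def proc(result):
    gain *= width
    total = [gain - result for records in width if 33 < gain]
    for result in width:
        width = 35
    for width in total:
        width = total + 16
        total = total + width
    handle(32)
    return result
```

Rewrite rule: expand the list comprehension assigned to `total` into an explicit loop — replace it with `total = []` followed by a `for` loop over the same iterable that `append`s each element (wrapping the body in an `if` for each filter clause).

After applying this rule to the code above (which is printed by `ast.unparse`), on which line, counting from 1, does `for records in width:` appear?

4

Transformed code:
def proc(result):
    gain *= width
    total = []
    for records in width:
        if 33 < gain:
            total.append(gain - result)
    for result in width:
        width = 35
    for width in total:
        width = total + 16
        total = total + width
    handle(32)
    return result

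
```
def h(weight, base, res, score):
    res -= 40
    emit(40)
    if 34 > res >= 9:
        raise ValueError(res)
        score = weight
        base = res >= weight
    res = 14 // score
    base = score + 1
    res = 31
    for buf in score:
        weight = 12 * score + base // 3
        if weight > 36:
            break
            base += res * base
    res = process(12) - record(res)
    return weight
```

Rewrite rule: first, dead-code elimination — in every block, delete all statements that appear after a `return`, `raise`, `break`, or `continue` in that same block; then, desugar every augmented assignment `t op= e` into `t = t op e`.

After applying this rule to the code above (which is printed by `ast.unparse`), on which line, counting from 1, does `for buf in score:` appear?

9

Transformed code:
def h(weight, base, res, score):
    res = res - 40
    emit(40)
    if 34 > res >= 9:
        raise ValueError(res)
    res = 14 // score
    base = score + 1
    res = 31
    for buf in score:
        weight = 12 * score + base // 3
        if weight > 36:
            break
    res = process(12) - record(res)
    return weight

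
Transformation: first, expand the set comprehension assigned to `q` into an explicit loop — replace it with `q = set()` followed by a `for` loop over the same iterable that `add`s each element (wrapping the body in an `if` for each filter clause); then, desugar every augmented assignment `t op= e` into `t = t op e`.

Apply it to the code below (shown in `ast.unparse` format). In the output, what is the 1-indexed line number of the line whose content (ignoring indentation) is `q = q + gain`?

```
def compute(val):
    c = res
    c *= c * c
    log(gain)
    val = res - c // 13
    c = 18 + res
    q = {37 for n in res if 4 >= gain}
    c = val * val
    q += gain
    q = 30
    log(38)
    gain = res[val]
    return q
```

12

Transformed code:
def compute(val):
    c = res
    c = c * (c * c)
    log(gain)
    val = res - c // 13
    c = 18 + res
    q = set()
    for n in res:
        if 4 >= gain:
            q.add(37)
    c = val * val
    q = q + gain
    q = 30
    log(38)
    gain = res[val]
    return q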